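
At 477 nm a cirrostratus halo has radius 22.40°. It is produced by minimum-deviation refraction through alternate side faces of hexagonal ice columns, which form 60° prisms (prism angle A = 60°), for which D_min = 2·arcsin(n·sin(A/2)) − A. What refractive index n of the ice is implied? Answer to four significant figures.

Rearranging: n = sin((D_min + A)/2) / sin(A/2).
(D_min + A)/2 = (22.40° + 60°)/2 = 41.200°.
n = sin 41.200° / sin 30° = 0.6587 / 0.5000 = 1.3174.

1.317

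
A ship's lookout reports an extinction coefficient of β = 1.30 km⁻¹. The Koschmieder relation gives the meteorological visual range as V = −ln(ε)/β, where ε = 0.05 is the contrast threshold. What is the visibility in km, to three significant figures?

2.30 km

V = −ln(0.05) / 1.30 = 2.996 / 1.30 = 2.3044 km.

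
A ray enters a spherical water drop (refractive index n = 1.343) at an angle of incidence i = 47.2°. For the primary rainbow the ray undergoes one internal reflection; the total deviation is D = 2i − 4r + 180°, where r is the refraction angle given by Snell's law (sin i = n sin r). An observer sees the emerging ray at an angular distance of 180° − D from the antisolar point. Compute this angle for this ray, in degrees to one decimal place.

sin r = sin 47.2° / 1.343 = 0.7337/1.343 = 0.5463; r = 33.12°.
D = 2·47.2° − 4·33.12° + 180° = 94.40° − 132.46° + 180° = 141.94°.
Angle from antisolar point = 180° − D = 38.06°.

38.1°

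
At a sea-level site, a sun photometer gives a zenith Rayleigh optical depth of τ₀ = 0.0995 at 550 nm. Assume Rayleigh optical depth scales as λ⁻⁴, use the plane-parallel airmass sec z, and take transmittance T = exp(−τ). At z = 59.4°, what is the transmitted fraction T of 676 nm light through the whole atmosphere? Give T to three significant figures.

sec 59.4° = 1.9645.
τ = 0.0995 × (550/676)⁴ × 1.9645 = 0.0995 × 0.4382 × 1.9645 = 0.0857.
T = exp(−0.0857) = 0.9179.

0.918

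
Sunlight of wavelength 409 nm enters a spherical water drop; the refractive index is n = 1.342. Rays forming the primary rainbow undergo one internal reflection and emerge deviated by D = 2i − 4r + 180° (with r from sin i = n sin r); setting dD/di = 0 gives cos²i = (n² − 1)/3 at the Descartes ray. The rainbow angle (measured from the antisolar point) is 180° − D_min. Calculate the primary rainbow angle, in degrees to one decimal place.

cos²i = (1.80096 − 1)/3 = 0.26699; i = arccos(0.51671) = 58.888°.
sin r = sin 58.888°/1.342 = 0.63797; r = 39.641°.
D_min = 2·58.888° − 4·39.641° + 180° = 139.213°.
Rainbow angle = 180° − D_min = 40.787°.

40.8°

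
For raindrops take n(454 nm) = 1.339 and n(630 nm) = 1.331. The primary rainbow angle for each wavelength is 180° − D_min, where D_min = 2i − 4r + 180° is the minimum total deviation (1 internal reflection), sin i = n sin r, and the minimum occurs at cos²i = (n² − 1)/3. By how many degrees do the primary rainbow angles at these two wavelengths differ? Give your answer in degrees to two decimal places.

At 454 nm (n = 1.339): cos²i = 0.26431 → i = 59.062°, r = 39.834°, D_min = 138.786°, rainbow angle = 41.214°.
At 630 nm (n = 1.331): cos²i = 0.25719 → i = 59.527°, r = 40.356°, D_min = 137.630°, rainbow angle = 42.370°.
Angular width = |41.214° − 42.370°| = 1.156°.

1.16°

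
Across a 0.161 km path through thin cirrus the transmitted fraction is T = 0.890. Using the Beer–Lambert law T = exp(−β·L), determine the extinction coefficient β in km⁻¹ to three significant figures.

0.724 km⁻¹

Beer–Lambert: T = exp(−βL) ⇒ β = −ln(T)/L = −ln(0.890)/0.161 = 0.1165/0.161 = 0.7238 km⁻¹.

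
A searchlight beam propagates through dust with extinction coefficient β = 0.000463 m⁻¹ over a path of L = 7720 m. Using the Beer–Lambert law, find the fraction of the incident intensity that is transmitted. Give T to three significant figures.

0.0280

τ = β·L = 0.000463 × 7720 = 3.5744.
T = exp(−3.5744) = 0.0280.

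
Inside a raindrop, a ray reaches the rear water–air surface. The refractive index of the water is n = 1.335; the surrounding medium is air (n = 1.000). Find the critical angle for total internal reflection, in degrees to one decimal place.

sin θ_c = n_air / n = 1.000 / 1.335 = 0.7491.
θ_c = arcsin(0.7491) = 48.51°.

48.5°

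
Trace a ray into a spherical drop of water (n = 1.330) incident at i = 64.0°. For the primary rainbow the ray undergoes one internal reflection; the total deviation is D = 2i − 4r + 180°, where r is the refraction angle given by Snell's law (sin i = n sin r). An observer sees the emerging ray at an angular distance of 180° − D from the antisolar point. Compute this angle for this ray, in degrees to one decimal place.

sin r = sin 64.0° / 1.330 = 0.8988/1.330 = 0.6758; r = 42.52°.
D = 2·64.0° − 4·42.52° + 180° = 128.00° − 170.06° + 180° = 137.94°.
Angle from antisolar point = 180° − D = 42.06°.

42.1°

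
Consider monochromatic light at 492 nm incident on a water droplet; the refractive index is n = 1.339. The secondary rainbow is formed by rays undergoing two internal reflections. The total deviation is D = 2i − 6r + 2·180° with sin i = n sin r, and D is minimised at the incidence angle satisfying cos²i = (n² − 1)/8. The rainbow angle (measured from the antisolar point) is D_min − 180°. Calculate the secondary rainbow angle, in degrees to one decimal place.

52.5°

cos²i = (1.79292 − 1)/8 = 0.09912; i = arccos(0.31483) = 71.650°.
sin r = sin 71.650°/1.339 = 0.70885; r = 45.141°.
D_min = 2·71.650° − 6·45.141° + 360° = 232.451°.
Rainbow angle = D_min − 180° = 52.451°.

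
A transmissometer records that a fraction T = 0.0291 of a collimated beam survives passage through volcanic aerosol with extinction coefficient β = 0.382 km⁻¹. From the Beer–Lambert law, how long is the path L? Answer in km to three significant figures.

9.26 km

Beer–Lambert: T = exp(−βL) ⇒ L = −ln(T)/β = −ln(0.0291)/0.382 = 3.5370/0.382 = 9.259 km.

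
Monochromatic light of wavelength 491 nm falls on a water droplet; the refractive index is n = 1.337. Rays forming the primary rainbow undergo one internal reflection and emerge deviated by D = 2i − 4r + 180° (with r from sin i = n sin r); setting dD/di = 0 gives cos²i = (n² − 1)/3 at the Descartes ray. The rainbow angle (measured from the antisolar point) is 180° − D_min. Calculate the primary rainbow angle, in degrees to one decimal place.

41.5°

cos²i = (1.78757 − 1)/3 = 0.26252; i = arccos(0.51237) = 59.178°.
sin r = sin 59.178°/1.337 = 0.64231; r = 39.964°.
D_min = 2·59.178° − 4·39.964° + 180° = 138.500°.
Rainbow angle = 180° − D_min = 41.500°.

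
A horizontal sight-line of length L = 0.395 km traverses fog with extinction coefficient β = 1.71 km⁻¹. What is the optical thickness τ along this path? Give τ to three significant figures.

0.675

τ = β·L = 1.71 × 0.395 = 0.6754.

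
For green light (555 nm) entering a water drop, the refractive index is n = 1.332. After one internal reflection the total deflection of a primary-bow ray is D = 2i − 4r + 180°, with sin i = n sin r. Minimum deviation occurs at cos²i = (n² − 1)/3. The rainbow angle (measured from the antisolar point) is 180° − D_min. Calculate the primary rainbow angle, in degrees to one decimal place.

cos²i = (1.77422 − 1)/3 = 0.25807; i = arccos(0.50801) = 59.469°.
sin r = sin 59.469°/1.332 = 0.64666; r = 40.290°.
D_min = 2·59.469° − 4·40.290° + 180° = 137.776°.
Rainbow angle = 180° − D_min = 42.224°.

42.2°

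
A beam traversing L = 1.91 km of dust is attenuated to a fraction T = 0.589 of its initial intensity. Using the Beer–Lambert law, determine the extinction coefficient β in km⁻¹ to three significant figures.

Beer–Lambert: T = exp(−βL) ⇒ β = −ln(T)/L = −ln(0.589)/1.91 = 0.5293/1.91 = 0.2771 km⁻¹.

0.277 km⁻¹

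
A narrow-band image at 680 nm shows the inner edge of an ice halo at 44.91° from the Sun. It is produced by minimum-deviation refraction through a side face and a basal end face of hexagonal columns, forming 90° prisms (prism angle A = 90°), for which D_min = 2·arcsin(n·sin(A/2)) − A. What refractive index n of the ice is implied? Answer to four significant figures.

1.306

Rearranging: n = sin((D_min + A)/2) / sin(A/2).
(D_min + A)/2 = (44.91° + 90°)/2 = 67.455°.
n = sin 67.455° / sin 45° = 0.9236 / 0.7071 = 1.3061.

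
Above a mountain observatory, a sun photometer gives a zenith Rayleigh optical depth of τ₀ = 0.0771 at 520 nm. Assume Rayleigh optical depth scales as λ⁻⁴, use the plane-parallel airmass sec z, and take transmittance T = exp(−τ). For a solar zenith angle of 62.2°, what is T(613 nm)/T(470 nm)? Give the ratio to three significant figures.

Airmass: sec 62.2° = 2.1441.
τ(613 nm) = 0.0771 × (520/613)⁴ × 2.1441 = 0.0771 × 0.5178 × 2.1441 = 0.0856.
τ(470 nm) = 0.0771 × (520/470)⁴ × 2.1441 = 0.0771 × 1.4984 × 2.1441 = 0.2477.
T(613)/T(470) = exp(τ_B − τ_A) = exp(0.1621) = 1.1760.

1.18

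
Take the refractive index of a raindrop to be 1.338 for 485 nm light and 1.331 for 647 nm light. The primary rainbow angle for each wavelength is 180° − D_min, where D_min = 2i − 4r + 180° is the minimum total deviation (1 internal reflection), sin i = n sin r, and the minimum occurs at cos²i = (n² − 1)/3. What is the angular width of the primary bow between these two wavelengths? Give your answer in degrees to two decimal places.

At 485 nm (n = 1.338): cos²i = 0.26341 → i = 59.120°, r = 39.899°, D_min = 138.643°, rainbow angle = 41.357°.
At 647 nm (n = 1.331): cos²i = 0.25719 → i = 59.527°, r = 40.356°, D_min = 137.630°, rainbow angle = 42.370°.
Angular width = |41.357° − 42.370°| = 1.013°.

1.01°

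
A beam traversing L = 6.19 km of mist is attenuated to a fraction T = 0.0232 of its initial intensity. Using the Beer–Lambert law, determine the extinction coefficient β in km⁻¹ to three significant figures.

Beer–Lambert: T = exp(−βL) ⇒ β = −ln(T)/L = −ln(0.0232)/6.19 = 3.7636/6.19 = 0.608 km⁻¹.

0.608 km⁻¹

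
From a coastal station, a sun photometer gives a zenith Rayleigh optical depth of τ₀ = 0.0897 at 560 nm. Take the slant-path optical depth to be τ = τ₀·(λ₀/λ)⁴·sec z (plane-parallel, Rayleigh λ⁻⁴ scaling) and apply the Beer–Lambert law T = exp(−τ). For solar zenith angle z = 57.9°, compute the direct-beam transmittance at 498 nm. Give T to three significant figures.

sec 57.9° = 1.8818.
τ = 0.0897 × (560/498)⁴ × 1.8818 = 0.0897 × 1.5989 × 1.8818 = 0.2699.
T = exp(−0.2699) = 0.7635.

0.763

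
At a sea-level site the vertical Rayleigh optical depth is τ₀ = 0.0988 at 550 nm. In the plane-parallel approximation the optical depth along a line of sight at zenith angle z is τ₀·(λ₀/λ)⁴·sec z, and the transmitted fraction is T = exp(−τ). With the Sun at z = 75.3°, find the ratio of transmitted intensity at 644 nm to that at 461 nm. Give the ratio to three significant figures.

Airmass: sec 75.3° = 3.9408.
τ(644 nm) = 0.0988 × (550/644)⁴ × 3.9408 = 0.0988 × 0.5320 × 3.9408 = 0.2071.
τ(461 nm) = 0.0988 × (550/461)⁴ × 3.9408 = 0.0988 × 2.0260 × 3.9408 = 0.7888.
T(644)/T(461) = exp(τ_B − τ_A) = exp(0.5817) = 1.7891.

1.79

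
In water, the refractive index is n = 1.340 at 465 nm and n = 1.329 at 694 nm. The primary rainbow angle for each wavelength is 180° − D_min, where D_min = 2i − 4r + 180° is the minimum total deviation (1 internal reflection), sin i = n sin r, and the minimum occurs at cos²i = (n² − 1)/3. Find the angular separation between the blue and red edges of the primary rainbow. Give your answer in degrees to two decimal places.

1.59°

At 465 nm (n = 1.340): cos²i = 0.26520 → i = 59.004°, r = 39.770°, D_min = 138.929°, rainbow angle = 41.071°.
At 694 nm (n = 1.329): cos²i = 0.25541 → i = 59.643°, r = 40.487°, D_min = 137.337°, rainbow angle = 42.663°.
Angular width = |41.071° − 42.663°| = 1.592°.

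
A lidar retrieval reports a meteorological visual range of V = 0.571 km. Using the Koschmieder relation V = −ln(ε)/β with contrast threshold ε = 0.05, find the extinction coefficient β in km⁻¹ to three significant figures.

5.25 km⁻¹

β = −ln(0.05) / V = 2.996 / 0.571 = 5.2465 km⁻¹.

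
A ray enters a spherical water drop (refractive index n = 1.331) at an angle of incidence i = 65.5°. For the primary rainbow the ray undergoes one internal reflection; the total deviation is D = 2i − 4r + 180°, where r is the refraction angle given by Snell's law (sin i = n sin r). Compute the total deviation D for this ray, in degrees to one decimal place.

138.5°

sin r = sin 65.5° / 1.331 = 0.9100/1.331 = 0.6837; r = 43.13°.
D = 2·65.5° − 4·43.13° + 180° = 131.00° − 172.52° + 180° = 138.48°.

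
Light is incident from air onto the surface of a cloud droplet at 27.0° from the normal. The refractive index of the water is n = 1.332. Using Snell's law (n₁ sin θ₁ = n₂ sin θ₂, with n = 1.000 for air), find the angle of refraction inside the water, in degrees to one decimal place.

Snell: sin θ_r = sin θ_i / n = sin 27.0° / 1.332 = 0.4540 / 1.332 = 0.3408.
θ_r = arcsin(0.3408) = 19.93°.

19.9°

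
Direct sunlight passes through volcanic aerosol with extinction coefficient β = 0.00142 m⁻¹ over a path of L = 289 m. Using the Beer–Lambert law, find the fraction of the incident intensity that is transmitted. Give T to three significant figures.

τ = β·L = 0.00142 × 289 = 0.4104.
T = exp(−0.4104) = 0.6634.

0.663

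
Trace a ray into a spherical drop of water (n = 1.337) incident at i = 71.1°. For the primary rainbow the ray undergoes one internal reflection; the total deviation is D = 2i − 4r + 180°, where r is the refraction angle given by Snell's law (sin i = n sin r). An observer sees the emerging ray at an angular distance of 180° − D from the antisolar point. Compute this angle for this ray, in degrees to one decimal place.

sin r = sin 71.1° / 1.337 = 0.9461/1.337 = 0.7076; r = 45.04°.
D = 2·71.1° − 4·45.04° + 180° = 142.20° − 180.17° + 180° = 142.03°.
Angle from antisolar point = 180° − D = 37.97°.

38.0°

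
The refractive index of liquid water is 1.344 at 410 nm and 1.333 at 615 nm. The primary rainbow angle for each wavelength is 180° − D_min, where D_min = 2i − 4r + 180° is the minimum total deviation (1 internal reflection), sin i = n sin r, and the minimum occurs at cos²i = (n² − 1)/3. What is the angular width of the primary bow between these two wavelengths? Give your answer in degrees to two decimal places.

At 410 nm (n = 1.344): cos²i = 0.26878 → i = 58.772°, r = 39.512°, D_min = 139.495°, rainbow angle = 40.505°.
At 615 nm (n = 1.333): cos²i = 0.25896 → i = 59.410°, r = 40.225°, D_min = 137.922°, rainbow angle = 42.078°.
Angular width = |40.505° − 42.078°| = 1.573°.

1.57°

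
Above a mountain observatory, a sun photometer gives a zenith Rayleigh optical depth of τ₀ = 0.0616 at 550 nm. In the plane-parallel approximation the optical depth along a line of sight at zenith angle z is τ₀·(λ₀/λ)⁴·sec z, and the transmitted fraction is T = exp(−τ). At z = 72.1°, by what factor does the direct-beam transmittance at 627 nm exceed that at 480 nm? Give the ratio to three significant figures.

Airmass: sec 72.1° = 3.2535.
τ(627 nm) = 0.0616 × (550/627)⁴ × 3.2535 = 0.0616 × 0.5921 × 3.2535 = 0.1187.
τ(480 nm) = 0.0616 × (550/480)⁴ × 3.2535 = 0.0616 × 1.7238 × 3.2535 = 0.3455.
T(627)/T(480) = exp(τ_B − τ_A) = exp(0.2268) = 1.2546.

1.25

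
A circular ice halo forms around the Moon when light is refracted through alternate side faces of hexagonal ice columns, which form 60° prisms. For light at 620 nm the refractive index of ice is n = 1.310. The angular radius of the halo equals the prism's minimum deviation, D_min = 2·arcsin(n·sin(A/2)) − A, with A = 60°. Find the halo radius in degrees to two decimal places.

n·sin(A/2) = 1.310 × sin 30° = 1.310 × 0.5000 = 0.6550.
D_min = 2·arcsin(0.6550) − 60° = 2 × 40.920° − 60° = 21.839°.

21.84°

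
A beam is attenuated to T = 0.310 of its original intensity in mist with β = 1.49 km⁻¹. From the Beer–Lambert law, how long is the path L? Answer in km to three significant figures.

0.786 km

Beer–Lambert: T = exp(−βL) ⇒ L = −ln(T)/β = −ln(0.310)/1.49 = 1.1712/1.49 = 0.786 km.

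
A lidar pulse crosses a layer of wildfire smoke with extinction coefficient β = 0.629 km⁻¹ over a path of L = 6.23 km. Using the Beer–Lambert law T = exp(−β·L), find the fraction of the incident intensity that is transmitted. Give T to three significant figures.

0.0199

τ = β·L = 0.629 × 6.23 = 3.9187.
T = exp(−3.9187) = 0.0199.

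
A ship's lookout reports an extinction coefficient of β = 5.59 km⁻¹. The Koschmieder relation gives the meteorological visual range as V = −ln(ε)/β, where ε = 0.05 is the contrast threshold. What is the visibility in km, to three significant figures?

0.536 km

V = −ln(0.05) / 5.59 = 2.996 / 5.59 = 0.5359 km.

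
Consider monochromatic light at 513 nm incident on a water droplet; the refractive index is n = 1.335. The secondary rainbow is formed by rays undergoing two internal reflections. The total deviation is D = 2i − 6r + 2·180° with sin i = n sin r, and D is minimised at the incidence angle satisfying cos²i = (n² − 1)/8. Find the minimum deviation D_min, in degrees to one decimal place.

cos²i = (1.78222 − 1)/8 = 0.09778; i = arccos(0.31269) = 71.778°.
sin r = sin 71.778°/1.335 = 0.71150; r = 45.357°.
D_min = 2·71.778° − 6·45.357° + 360° = 231.414°.

231.4°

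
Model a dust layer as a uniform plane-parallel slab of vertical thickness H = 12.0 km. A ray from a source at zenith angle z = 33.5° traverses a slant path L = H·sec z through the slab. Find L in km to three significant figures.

sec z = 1/cos 33.5° = 1.1992.
L = 12.0 × 1.1992 = 14.390 km.

14.4 km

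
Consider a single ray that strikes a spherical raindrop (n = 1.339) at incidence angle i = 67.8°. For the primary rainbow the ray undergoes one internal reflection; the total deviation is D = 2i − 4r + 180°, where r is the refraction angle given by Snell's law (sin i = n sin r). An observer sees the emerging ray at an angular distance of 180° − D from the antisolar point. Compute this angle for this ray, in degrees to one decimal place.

39.4°

sin r = sin 67.8° / 1.339 = 0.9259/1.339 = 0.6915; r = 43.75°.
D = 2·67.8° − 4·43.75° + 180° = 135.60° − 174.98° + 180° = 140.62°.
Angle from antisolar point = 180° − D = 39.38°.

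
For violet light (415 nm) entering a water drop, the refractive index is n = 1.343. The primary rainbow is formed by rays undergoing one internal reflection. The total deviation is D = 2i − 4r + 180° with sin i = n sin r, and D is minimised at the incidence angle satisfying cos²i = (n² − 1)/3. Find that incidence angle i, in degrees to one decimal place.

cos²i = (1.343² − 1)/3 = (1.80365 − 1)/3 = 0.26788.
cos i = 0.51757, so i = 58.830°.

58.8°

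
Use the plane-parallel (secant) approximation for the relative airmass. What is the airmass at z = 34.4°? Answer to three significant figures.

1.21

X = sec z = 1/cos 34.4° = 1/0.8251 = 1.2120.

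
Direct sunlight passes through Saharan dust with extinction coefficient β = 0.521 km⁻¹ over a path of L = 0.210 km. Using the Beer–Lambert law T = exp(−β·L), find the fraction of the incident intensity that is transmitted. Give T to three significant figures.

0.896

τ = β·L = 0.521 × 0.210 = 0.1094.
T = exp(−0.1094) = 0.8964.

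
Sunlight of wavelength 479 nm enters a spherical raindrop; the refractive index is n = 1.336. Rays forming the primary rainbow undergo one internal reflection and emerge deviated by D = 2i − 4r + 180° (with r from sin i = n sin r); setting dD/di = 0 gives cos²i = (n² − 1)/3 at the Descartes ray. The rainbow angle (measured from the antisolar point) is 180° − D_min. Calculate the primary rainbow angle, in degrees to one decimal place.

41.6°

cos²i = (1.78490 − 1)/3 = 0.26163; i = arccos(0.51150) = 59.236°.
sin r = sin 59.236°/1.336 = 0.64318; r = 40.029°.
D_min = 2·59.236° − 4·40.029° + 180° = 138.356°.
Rainbow angle = 180° − D_min = 41.644°.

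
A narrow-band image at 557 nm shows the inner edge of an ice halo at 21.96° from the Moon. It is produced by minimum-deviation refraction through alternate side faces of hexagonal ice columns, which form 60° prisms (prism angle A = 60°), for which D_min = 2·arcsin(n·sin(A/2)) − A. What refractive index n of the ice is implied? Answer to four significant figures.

Rearranging: n = sin((D_min + A)/2) / sin(A/2).
(D_min + A)/2 = (21.96° + 60°)/2 = 40.980°.
n = sin 40.980° / sin 30° = 0.6558 / 0.5000 = 1.3116.

1.312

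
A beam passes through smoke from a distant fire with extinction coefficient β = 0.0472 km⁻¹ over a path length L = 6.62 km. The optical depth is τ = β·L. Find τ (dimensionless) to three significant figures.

τ = β·L = 0.0472 × 6.62 = 0.3125.

0.312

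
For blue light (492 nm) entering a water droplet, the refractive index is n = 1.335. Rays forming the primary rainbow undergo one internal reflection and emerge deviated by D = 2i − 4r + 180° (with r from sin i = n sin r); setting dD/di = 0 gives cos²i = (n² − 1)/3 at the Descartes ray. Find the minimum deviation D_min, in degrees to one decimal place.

138.2°

cos²i = (1.78222 − 1)/3 = 0.26074; i = arccos(0.51063) = 59.294°.
sin r = sin 59.294°/1.335 = 0.64405; r = 40.094°.
D_min = 2·59.294° − 4·40.094° + 180° = 138.212°.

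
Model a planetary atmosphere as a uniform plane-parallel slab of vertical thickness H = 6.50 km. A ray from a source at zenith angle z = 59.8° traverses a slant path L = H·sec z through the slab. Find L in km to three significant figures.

12.9 km

sec z = 1/cos 59.8° = 1.9880.
L = 6.50 × 1.9880 = 12.922 km.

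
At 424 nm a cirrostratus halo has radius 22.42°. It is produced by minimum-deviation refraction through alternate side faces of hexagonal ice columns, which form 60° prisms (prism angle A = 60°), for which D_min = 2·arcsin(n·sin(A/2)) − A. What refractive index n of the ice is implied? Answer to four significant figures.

1.318

Rearranging: n = sin((D_min + A)/2) / sin(A/2).
(D_min + A)/2 = (22.42° + 60°)/2 = 41.210°.
n = sin 41.210° / sin 30° = 0.6588 / 0.5000 = 1.3176.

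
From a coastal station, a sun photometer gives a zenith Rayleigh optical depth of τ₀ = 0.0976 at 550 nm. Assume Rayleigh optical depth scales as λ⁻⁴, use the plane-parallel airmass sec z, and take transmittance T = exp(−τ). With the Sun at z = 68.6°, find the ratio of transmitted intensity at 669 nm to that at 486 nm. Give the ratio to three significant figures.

1.37

Airmass: sec 68.6° = 2.7407.
τ(669 nm) = 0.0976 × (550/669)⁴ × 2.7407 = 0.0976 × 0.4568 × 2.7407 = 0.1222.
τ(486 nm) = 0.0976 × (550/486)⁴ × 2.7407 = 0.0976 × 1.6402 × 2.7407 = 0.4387.
T(669)/T(486) = exp(τ_B − τ_A) = exp(0.3165) = 1.3724.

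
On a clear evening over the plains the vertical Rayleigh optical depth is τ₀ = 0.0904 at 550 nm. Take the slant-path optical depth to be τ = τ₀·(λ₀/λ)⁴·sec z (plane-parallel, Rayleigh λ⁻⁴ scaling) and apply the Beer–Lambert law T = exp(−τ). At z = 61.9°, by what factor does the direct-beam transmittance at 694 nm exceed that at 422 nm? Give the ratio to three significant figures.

1.61

Airmass: sec 61.9° = 2.1231.
τ(694 nm) = 0.0904 × (550/694)⁴ × 2.1231 = 0.0904 × 0.3945 × 2.1231 = 0.0757.
τ(422 nm) = 0.0904 × (550/422)⁴ × 2.1231 = 0.0904 × 2.8854 × 2.1231 = 0.5538.
T(694)/T(422) = exp(τ_B − τ_A) = exp(0.4781) = 1.6130.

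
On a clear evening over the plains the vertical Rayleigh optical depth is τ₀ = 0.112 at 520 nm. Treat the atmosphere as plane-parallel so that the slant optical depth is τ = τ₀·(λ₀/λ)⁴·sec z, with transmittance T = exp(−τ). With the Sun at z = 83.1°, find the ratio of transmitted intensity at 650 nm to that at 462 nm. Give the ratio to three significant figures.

3.05

Airmass: sec 83.1° = 8.3238.
τ(650 nm) = 0.112 × (520/650)⁴ × 8.3238 = 0.112 × 0.4096 × 8.3238 = 0.3819.
τ(462 nm) = 0.112 × (520/462)⁴ × 8.3238 = 0.112 × 1.6049 × 8.3238 = 1.4962.
T(650)/T(462) = exp(τ_B − τ_A) = exp(1.1143) = 3.0475.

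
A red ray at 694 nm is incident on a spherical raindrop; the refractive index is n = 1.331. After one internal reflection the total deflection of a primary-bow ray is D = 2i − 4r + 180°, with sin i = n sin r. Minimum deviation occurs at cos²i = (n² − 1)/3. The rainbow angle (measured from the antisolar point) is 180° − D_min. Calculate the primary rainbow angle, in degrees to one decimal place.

42.4°

cos²i = (1.77156 − 1)/3 = 0.25719; i = arccos(0.50714) = 59.527°.
sin r = sin 59.527°/1.331 = 0.64753; r = 40.356°.
D_min = 2·59.527° − 4·40.356° + 180° = 137.630°.
Rainbow angle = 180° − D_min = 42.370°.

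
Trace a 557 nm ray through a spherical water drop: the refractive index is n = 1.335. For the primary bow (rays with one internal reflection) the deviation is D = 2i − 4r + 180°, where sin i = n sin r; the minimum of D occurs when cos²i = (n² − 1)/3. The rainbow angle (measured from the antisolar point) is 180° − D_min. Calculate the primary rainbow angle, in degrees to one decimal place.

41.8°

cos²i = (1.78222 − 1)/3 = 0.26074; i = arccos(0.51063) = 59.294°.
sin r = sin 59.294°/1.335 = 0.64405; r = 40.094°.
D_min = 2·59.294° − 4·40.094° + 180° = 138.212°.
Rainbow angle = 180° − D_min = 41.788°.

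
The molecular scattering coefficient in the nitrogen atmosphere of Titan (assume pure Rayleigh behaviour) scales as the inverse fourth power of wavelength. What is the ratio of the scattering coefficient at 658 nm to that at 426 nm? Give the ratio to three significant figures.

0.176

Rayleigh scattering ∝ λ⁻⁴, so the ratio of coefficients is the inverse fourth power of the wavelength ratio.
σ(658)/σ(426) = (426/658)⁴ = (0.6474)⁴ = 0.1757.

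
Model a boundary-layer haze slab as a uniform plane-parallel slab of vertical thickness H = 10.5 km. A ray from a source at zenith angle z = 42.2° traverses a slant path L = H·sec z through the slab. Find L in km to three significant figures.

14.2 km

sec z = 1/cos 42.2° = 1.3499.
L = 10.5 × 1.3499 = 14.174 km.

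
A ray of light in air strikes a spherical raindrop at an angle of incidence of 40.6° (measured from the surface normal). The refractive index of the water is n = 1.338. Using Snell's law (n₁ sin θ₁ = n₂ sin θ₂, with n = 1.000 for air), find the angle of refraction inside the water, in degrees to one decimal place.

29.1°

Snell: sin θ_r = sin θ_i / n = sin 40.6° / 1.338 = 0.6508 / 1.338 = 0.4864.
θ_r = arcsin(0.4864) = 29.10°.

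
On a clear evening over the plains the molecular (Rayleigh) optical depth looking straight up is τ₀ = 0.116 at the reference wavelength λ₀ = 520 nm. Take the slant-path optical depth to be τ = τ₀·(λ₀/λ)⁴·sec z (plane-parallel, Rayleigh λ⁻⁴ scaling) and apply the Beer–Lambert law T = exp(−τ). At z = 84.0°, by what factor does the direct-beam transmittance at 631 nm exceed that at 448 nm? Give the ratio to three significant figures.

4.49

Airmass: sec 84.0° = 9.5668.
τ(631 nm) = 0.116 × (520/631)⁴ × 9.5668 = 0.116 × 0.4612 × 9.5668 = 0.5118.
τ(448 nm) = 0.116 × (520/448)⁴ × 9.5668 = 0.116 × 1.8151 × 9.5668 = 2.0143.
T(631)/T(448) = exp(τ_B − τ_A) = exp(1.5025) = 4.4928.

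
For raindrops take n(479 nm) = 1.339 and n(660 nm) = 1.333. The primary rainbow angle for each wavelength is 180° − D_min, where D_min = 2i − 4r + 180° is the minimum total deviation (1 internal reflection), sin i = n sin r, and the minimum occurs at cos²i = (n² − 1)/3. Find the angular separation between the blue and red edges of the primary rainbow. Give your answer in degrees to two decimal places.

0.86°

At 479 nm (n = 1.339): cos²i = 0.26431 → i = 59.062°, r = 39.834°, D_min = 138.786°, rainbow angle = 41.214°.
At 660 nm (n = 1.333): cos²i = 0.25896 → i = 59.410°, r = 40.225°, D_min = 137.922°, rainbow angle = 42.078°.
Angular width = |41.214° − 42.078°| = 0.865°.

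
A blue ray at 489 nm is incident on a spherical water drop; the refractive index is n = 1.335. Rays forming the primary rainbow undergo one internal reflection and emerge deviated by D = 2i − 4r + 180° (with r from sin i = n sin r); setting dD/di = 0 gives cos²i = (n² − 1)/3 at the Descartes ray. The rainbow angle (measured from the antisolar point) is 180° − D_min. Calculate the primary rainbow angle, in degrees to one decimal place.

cos²i = (1.78222 − 1)/3 = 0.26074; i = arccos(0.51063) = 59.294°.
sin r = sin 59.294°/1.335 = 0.64405; r = 40.094°.
D_min = 2·59.294° − 4·40.094° + 180° = 138.212°.
Rainbow angle = 180° − D_min = 41.788°.

41.8°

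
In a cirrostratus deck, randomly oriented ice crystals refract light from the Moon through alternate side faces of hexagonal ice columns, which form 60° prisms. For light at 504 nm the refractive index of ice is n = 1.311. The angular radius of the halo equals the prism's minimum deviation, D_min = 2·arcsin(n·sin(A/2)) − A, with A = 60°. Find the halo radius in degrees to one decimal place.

21.9°

n·sin(A/2) = 1.311 × sin 30° = 1.311 × 0.5000 = 0.6555.
D_min = 2·arcsin(0.6555) − 60° = 2 × 40.958° − 60° = 21.915°.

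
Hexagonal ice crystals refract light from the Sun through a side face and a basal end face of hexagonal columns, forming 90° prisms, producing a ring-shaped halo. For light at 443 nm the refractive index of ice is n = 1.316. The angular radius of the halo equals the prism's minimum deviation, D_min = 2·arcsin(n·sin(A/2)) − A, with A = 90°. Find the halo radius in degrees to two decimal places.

47.04°

n·sin(A/2) = 1.316 × sin 45° = 1.316 × 0.7071 = 0.9306.
D_min = 2·arcsin(0.9306) − 90° = 2 × 68.521° − 90° = 47.042°.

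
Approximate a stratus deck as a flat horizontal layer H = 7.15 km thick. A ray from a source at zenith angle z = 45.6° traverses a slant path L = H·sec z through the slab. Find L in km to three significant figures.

sec z = 1/cos 45.6° = 1.4293.
L = 7.15 × 1.4293 = 10.219 km.

10.2 km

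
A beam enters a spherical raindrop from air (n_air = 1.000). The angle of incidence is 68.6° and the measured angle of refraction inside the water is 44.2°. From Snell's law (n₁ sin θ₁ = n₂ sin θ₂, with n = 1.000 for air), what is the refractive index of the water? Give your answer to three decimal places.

1.335

n = sin θ_i / sin θ_r = sin 68.6° / sin 44.2° = 0.9311 / 0.6972 = 1.3355.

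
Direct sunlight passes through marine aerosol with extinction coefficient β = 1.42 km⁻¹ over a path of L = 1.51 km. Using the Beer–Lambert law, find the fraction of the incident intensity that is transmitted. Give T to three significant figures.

0.117

τ = β·L = 1.42 × 1.51 = 2.1442.
T = exp(−2.1442) = 0.1172.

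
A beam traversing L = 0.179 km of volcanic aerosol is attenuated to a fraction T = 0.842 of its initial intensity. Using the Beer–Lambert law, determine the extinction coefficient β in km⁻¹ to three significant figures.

0.961 km⁻¹

Beer–Lambert: T = exp(−βL) ⇒ β = −ln(T)/L = −ln(0.842)/0.179 = 0.1720/0.179 = 0.9608 km⁻¹.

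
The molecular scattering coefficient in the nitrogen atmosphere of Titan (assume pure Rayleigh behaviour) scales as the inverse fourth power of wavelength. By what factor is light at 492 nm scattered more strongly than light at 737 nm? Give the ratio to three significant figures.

Rayleigh scattering ∝ λ⁻⁴, so the ratio of coefficients is the inverse fourth power of the wavelength ratio.
σ(492)/σ(737) = (737/492)⁴ = (1.4980)⁴ = 5.035.

5.04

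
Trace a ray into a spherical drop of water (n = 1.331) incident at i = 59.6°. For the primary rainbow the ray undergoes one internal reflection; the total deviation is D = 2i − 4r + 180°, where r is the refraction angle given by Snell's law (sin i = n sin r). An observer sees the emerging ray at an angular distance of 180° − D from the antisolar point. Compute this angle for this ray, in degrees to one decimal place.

42.4°

sin r = sin 59.6° / 1.331 = 0.8625/1.331 = 0.6480; r = 40.39°.
D = 2·59.6° − 4·40.39° + 180° = 119.20° − 161.57° + 180° = 137.63°.
Angle from antisolar point = 180° − D = 42.37°.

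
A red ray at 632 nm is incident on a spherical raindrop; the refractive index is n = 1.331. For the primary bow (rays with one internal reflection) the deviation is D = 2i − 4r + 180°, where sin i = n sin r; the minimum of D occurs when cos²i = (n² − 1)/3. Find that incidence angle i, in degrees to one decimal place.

cos²i = (1.331² − 1)/3 = (1.77156 − 1)/3 = 0.25719.
cos i = 0.50714, so i = 59.527°.

59.5°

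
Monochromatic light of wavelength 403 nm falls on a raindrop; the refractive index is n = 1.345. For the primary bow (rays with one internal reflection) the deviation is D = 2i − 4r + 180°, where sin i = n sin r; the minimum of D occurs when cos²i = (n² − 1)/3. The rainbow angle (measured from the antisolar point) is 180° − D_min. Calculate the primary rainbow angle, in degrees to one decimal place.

40.4°

cos²i = (1.80902 − 1)/3 = 0.26967; i = arccos(0.51930) = 58.715°.
sin r = sin 58.715°/1.345 = 0.63538; r = 39.448°.
D_min = 2·58.715° − 4·39.448° + 180° = 139.635°.
Rainbow angle = 180° − D_min = 40.365°.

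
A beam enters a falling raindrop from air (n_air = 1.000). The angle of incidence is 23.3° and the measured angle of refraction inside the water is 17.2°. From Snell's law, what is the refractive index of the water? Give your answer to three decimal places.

1.338

n = sin θ_i / sin θ_r = sin 23.3° / sin 17.2° = 0.3955 / 0.2957 = 1.3376.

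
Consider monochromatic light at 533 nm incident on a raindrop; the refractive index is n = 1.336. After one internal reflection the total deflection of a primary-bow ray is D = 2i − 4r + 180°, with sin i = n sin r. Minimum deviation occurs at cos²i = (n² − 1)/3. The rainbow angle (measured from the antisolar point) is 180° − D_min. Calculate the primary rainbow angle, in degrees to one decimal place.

41.6°

cos²i = (1.78490 − 1)/3 = 0.26163; i = arccos(0.51150) = 59.236°.
sin r = sin 59.236°/1.336 = 0.64318; r = 40.029°.
D_min = 2·59.236° − 4·40.029° + 180° = 138.356°.
Rainbow angle = 180° − D_min = 41.644°.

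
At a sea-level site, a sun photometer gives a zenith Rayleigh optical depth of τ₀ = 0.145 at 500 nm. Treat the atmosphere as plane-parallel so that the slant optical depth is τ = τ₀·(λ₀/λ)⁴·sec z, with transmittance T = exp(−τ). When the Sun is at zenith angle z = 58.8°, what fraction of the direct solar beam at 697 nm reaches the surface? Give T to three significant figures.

sec 58.8° = 1.9304.
τ = 0.145 × (500/697)⁴ × 1.9304 = 0.145 × 0.2648 × 1.9304 = 0.0741.
T = exp(−0.0741) = 0.9286.

0.929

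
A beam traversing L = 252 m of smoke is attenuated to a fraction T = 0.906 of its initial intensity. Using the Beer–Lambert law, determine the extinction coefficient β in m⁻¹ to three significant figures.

Beer–Lambert: T = exp(−βL) ⇒ β = −ln(T)/L = −ln(0.906)/252 = 0.0987/252 = 0.0003917 m⁻¹.

0.000392 m⁻¹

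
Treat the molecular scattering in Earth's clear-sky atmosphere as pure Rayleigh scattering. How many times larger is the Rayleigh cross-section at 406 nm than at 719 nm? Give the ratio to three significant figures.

9.84

Rayleigh scattering ∝ λ⁻⁴, so the ratio of coefficients is the inverse fourth power of the wavelength ratio.
σ(406)/σ(719) = (719/406)⁴ = (1.7709)⁴ = 9.836.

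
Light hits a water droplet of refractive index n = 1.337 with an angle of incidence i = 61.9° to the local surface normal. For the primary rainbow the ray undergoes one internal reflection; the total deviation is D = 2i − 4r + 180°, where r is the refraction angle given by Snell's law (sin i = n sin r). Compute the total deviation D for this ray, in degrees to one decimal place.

138.7°

sin r = sin 61.9° / 1.337 = 0.8821/1.337 = 0.6598; r = 41.28°.
D = 2·61.9° − 4·41.28° + 180° = 123.80° − 165.13° + 180° = 138.67°.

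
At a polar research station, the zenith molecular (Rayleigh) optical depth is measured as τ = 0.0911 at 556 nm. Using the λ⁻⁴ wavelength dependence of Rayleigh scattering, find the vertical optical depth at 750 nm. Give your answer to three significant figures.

0.0275

τ(750 nm) = τ(556 nm) × (556/750)⁴ = 0.0911 × (0.7413)⁴ = 0.0911 × 0.3020 = 0.0275.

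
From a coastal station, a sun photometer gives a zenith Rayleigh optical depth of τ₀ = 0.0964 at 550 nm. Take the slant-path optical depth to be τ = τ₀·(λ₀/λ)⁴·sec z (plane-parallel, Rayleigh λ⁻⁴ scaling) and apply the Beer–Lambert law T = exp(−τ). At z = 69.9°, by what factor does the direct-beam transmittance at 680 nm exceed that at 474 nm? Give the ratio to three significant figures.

Airmass: sec 69.9° = 2.9099.
τ(680 nm) = 0.0964 × (550/680)⁴ × 2.9099 = 0.0964 × 0.4280 × 2.9099 = 0.1201.
τ(474 nm) = 0.0964 × (550/474)⁴ × 2.9099 = 0.0964 × 1.8127 × 2.9099 = 0.5085.
T(680)/T(474) = exp(τ_B − τ_A) = exp(0.3884) = 1.4747.

1.47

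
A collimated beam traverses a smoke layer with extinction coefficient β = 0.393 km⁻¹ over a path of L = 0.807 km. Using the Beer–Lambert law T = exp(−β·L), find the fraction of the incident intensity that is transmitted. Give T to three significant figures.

0.728

τ = β·L = 0.393 × 0.807 = 0.3172.
T = exp(−0.3172) = 0.7282.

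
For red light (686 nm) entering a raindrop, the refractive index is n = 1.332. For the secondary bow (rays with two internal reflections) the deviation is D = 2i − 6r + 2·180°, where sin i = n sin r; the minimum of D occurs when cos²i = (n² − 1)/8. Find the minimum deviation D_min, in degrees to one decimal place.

cos²i = (1.77422 − 1)/8 = 0.09678; i = arccos(0.31109) = 71.875°.
sin r = sin 71.875°/1.332 = 0.71350; r = 45.520°.
D_min = 2·71.875° − 6·45.520° + 360° = 230.628°.

230.6°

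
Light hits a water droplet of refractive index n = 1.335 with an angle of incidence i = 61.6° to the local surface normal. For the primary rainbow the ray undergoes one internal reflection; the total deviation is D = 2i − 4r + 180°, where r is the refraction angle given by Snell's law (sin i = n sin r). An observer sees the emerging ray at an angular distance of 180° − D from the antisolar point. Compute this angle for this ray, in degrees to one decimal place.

sin r = sin 61.6° / 1.335 = 0.8796/1.335 = 0.6589; r = 41.22°.
D = 2·61.6° − 4·41.22° + 180° = 123.20° − 164.87° + 180° = 138.33°.
Angle from antisolar point = 180° − D = 41.67°.

41.7°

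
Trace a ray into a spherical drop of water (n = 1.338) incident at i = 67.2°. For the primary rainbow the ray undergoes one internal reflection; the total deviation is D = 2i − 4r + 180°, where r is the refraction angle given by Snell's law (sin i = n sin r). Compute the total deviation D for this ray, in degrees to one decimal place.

140.2°

sin r = sin 67.2° / 1.338 = 0.9219/1.338 = 0.6890; r = 43.55°.
D = 2·67.2° − 4·43.55° + 180° = 134.40° − 174.20° + 180° = 140.20°.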